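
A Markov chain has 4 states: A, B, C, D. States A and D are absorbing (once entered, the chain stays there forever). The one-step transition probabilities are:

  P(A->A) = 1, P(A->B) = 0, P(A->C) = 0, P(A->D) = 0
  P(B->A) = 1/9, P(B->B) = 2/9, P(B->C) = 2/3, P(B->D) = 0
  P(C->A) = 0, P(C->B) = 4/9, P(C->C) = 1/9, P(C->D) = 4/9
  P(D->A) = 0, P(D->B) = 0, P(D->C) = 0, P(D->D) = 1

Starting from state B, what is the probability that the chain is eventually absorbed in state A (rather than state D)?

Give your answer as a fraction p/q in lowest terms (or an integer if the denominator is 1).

Answer: 1/4

Derivation:
Let a_i = P(absorbed in A | start in state i).
Boundary conditions: a_A = 1, a_D = 0.
For each transient state i, a_i = sum_j P(i->j) * a_j:
  a_B = 1/9*a_A + 2/9*a_B + 2/3*a_C + 0*a_D
  a_C = 0*a_A + 4/9*a_B + 1/9*a_C + 4/9*a_D

Substituting a_A = 1 and a_D = 0, rearrange to (I - Q) a = r where r[i] = P(i -> A):
  [7/9, -2/3] . (a_B, a_C) = 1/9
  [-4/9, 8/9] . (a_B, a_C) = 0

Solving yields:
  a_B = 1/4
  a_C = 1/8

Starting state is B, so the absorption probability is a_B = 1/4.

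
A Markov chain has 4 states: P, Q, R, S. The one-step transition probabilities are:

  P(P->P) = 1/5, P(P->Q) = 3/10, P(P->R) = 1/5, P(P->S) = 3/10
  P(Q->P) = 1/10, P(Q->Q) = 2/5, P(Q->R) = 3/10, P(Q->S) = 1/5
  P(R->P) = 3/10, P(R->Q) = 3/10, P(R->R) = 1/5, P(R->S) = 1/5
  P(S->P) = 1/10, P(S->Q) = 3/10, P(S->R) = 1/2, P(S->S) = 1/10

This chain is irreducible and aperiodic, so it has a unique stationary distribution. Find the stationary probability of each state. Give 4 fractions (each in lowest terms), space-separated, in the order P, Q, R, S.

The stationary distribution satisfies pi = pi * P, i.e.:
  pi_P = 1/5*pi_P + 1/10*pi_Q + 3/10*pi_R + 1/10*pi_S
  pi_Q = 3/10*pi_P + 2/5*pi_Q + 3/10*pi_R + 3/10*pi_S
  pi_R = 1/5*pi_P + 3/10*pi_Q + 1/5*pi_R + 1/2*pi_S
  pi_S = 3/10*pi_P + 1/5*pi_Q + 1/5*pi_R + 1/10*pi_S
with normalization: pi_P + pi_Q + pi_R + pi_S = 1.

Using the first 3 balance equations plus normalization, the linear system A*pi = b is:
  [-4/5, 1/10, 3/10, 1/10] . pi = 0
  [3/10, -3/5, 3/10, 3/10] . pi = 0
  [1/5, 3/10, -4/5, 1/2] . pi = 0
  [1, 1, 1, 1] . pi = 1

Solving yields:
  pi_P = 65/369
  pi_Q = 1/3
  pi_R = 12/41
  pi_S = 73/369

Verification (pi * P):
  65/369*1/5 + 1/3*1/10 + 12/41*3/10 + 73/369*1/10 = 65/369 = pi_P  (ok)
  65/369*3/10 + 1/3*2/5 + 12/41*3/10 + 73/369*3/10 = 1/3 = pi_Q  (ok)
  65/369*1/5 + 1/3*3/10 + 12/41*1/5 + 73/369*1/2 = 12/41 = pi_R  (ok)
  65/369*3/10 + 1/3*1/5 + 12/41*1/5 + 73/369*1/10 = 73/369 = pi_S  (ok)

Answer: 65/369 1/3 12/41 73/369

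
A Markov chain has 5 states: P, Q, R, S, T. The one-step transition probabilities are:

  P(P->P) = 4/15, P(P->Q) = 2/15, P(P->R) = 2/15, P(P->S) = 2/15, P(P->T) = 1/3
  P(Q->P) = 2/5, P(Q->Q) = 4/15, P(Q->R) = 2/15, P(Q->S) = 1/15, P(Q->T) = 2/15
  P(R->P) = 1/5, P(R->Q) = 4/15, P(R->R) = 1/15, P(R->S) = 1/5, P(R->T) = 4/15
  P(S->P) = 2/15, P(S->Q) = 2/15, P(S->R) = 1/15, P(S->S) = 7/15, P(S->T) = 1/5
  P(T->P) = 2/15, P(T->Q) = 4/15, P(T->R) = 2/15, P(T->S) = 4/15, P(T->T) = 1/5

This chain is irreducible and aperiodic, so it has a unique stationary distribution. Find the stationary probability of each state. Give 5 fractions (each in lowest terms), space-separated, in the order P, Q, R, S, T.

Answer: 646/2865 196/955 316/2865 674/2865 641/2865

Derivation:
The stationary distribution satisfies pi = pi * P, i.e.:
  pi_P = 4/15*pi_P + 2/5*pi_Q + 1/5*pi_R + 2/15*pi_S + 2/15*pi_T
  pi_Q = 2/15*pi_P + 4/15*pi_Q + 4/15*pi_R + 2/15*pi_S + 4/15*pi_T
  pi_R = 2/15*pi_P + 2/15*pi_Q + 1/15*pi_R + 1/15*pi_S + 2/15*pi_T
  pi_S = 2/15*pi_P + 1/15*pi_Q + 1/5*pi_R + 7/15*pi_S + 4/15*pi_T
  pi_T = 1/3*pi_P + 2/15*pi_Q + 4/15*pi_R + 1/5*pi_S + 1/5*pi_T
with normalization: pi_P + pi_Q + pi_R + pi_S + pi_T = 1.

Using the first 4 balance equations plus normalization, the linear system A*pi = b is:
  [-11/15, 2/5, 1/5, 2/15, 2/15] . pi = 0
  [2/15, -11/15, 4/15, 2/15, 4/15] . pi = 0
  [2/15, 2/15, -14/15, 1/15, 2/15] . pi = 0
  [2/15, 1/15, 1/5, -8/15, 4/15] . pi = 0
  [1, 1, 1, 1, 1] . pi = 1

Solving yields:
  pi_P = 646/2865
  pi_Q = 196/955
  pi_R = 316/2865
  pi_S = 674/2865
  pi_T = 641/2865

Verification (pi * P):
  646/2865*4/15 + 196/955*2/5 + 316/2865*1/5 + 674/2865*2/15 + 641/2865*2/15 = 646/2865 = pi_P  (ok)
  646/2865*2/15 + 196/955*4/15 + 316/2865*4/15 + 674/2865*2/15 + 641/2865*4/15 = 196/955 = pi_Q  (ok)
  646/2865*2/15 + 196/955*2/15 + 316/2865*1/15 + 674/2865*1/15 + 641/2865*2/15 = 316/2865 = pi_R  (ok)
  646/2865*2/15 + 196/955*1/15 + 316/2865*1/5 + 674/2865*7/15 + 641/2865*4/15 = 674/2865 = pi_S  (ok)
  646/2865*1/3 + 196/955*2/15 + 316/2865*4/15 + 674/2865*1/5 + 641/2865*1/5 = 641/2865 = pi_T  (ok)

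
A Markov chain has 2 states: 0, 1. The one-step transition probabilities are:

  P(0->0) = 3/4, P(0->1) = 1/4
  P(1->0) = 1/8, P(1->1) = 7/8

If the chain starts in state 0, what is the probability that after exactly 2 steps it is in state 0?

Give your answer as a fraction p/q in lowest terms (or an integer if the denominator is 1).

Computing P^2 by repeated multiplication:
P^1 =
  0: [3/4, 1/4]
  1: [1/8, 7/8]
P^2 =
  0: [19/32, 13/32]
  1: [13/64, 51/64]

(P^2)[0 -> 0] = 19/32

Answer: 19/32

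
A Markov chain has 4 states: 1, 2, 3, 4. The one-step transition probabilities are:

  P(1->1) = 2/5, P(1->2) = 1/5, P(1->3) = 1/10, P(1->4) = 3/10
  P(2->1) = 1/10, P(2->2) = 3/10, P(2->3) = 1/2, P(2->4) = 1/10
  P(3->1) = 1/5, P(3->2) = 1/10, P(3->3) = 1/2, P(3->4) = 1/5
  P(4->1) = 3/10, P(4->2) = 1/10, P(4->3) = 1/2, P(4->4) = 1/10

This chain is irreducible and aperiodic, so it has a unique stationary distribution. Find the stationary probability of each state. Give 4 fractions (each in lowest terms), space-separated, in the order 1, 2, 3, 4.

The stationary distribution satisfies pi = pi * P, i.e.:
  pi_1 = 2/5*pi_1 + 1/10*pi_2 + 1/5*pi_3 + 3/10*pi_4
  pi_2 = 1/5*pi_1 + 3/10*pi_2 + 1/10*pi_3 + 1/10*pi_4
  pi_3 = 1/10*pi_1 + 1/2*pi_2 + 1/2*pi_3 + 1/2*pi_4
  pi_4 = 3/10*pi_1 + 1/10*pi_2 + 1/5*pi_3 + 1/10*pi_4
with normalization: pi_1 + pi_2 + pi_3 + pi_4 = 1.

Using the first 3 balance equations plus normalization, the linear system A*pi = b is:
  [-3/5, 1/10, 1/5, 3/10] . pi = 0
  [1/5, -7/10, 1/10, 1/10] . pi = 0
  [1/10, 1/2, -1/2, 1/2] . pi = 0
  [1, 1, 1, 1] . pi = 1

Solving yields:
  pi_1 = 15/59
  pi_2 = 37/236
  pi_3 = 47/118
  pi_4 = 45/236

Verification (pi * P):
  15/59*2/5 + 37/236*1/10 + 47/118*1/5 + 45/236*3/10 = 15/59 = pi_1  (ok)
  15/59*1/5 + 37/236*3/10 + 47/118*1/10 + 45/236*1/10 = 37/236 = pi_2  (ok)
  15/59*1/10 + 37/236*1/2 + 47/118*1/2 + 45/236*1/2 = 47/118 = pi_3  (ok)
  15/59*3/10 + 37/236*1/10 + 47/118*1/5 + 45/236*1/10 = 45/236 = pi_4  (ok)

Answer: 15/59 37/236 47/118 45/236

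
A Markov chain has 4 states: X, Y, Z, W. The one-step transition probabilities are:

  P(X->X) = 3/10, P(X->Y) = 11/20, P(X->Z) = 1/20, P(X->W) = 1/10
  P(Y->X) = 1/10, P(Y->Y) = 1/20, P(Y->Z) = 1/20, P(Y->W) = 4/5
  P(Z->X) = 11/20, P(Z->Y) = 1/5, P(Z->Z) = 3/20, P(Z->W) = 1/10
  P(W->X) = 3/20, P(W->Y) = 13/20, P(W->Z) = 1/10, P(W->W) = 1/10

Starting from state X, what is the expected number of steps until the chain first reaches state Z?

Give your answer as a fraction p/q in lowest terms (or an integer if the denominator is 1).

Let h_i = expected steps to first reach Z from state i.
Boundary: h_Z = 0.
First-step equations for the other states:
  h_X = 1 + 3/10*h_X + 11/20*h_Y + 1/20*h_Z + 1/10*h_W
  h_Y = 1 + 1/10*h_X + 1/20*h_Y + 1/20*h_Z + 4/5*h_W
  h_W = 1 + 3/20*h_X + 13/20*h_Y + 1/10*h_Z + 1/10*h_W

Substituting h_Z = 0 and rearranging gives the linear system (I - Q) h = 1:
  [7/10, -11/20, -1/10] . (h_X, h_Y, h_W) = 1
  [-1/10, 19/20, -4/5] . (h_X, h_Y, h_W) = 1
  [-3/20, -13/20, 9/10] . (h_X, h_Y, h_W) = 1

Solving yields:
  h_X = 5720/393
  h_Y = 1860/131
  h_W = 5420/393

Starting state is X, so the expected hitting time is h_X = 5720/393.

Answer: 5720/393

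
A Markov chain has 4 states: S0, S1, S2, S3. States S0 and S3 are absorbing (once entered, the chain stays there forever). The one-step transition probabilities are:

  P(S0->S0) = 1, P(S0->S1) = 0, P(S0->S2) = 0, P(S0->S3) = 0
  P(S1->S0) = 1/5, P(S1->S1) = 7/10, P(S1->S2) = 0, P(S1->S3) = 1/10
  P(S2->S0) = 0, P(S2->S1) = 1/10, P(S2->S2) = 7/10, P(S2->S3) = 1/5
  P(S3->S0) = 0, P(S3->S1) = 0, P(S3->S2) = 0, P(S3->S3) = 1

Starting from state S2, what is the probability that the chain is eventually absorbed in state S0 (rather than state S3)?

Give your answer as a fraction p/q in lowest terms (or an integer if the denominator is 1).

Let a_i = P(absorbed in S0 | start in state i).
Boundary conditions: a_S0 = 1, a_S3 = 0.
For each transient state i, a_i = sum_j P(i->j) * a_j:
  a_S1 = 1/5*a_S0 + 7/10*a_S1 + 0*a_S2 + 1/10*a_S3
  a_S2 = 0*a_S0 + 1/10*a_S1 + 7/10*a_S2 + 1/5*a_S3

Substituting a_S0 = 1 and a_S3 = 0, rearrange to (I - Q) a = r where r[i] = P(i -> S0):
  [3/10, 0] . (a_S1, a_S2) = 1/5
  [-1/10, 3/10] . (a_S1, a_S2) = 0

Solving yields:
  a_S1 = 2/3
  a_S2 = 2/9

Starting state is S2, so the absorption probability is a_S2 = 2/9.

Answer: 2/9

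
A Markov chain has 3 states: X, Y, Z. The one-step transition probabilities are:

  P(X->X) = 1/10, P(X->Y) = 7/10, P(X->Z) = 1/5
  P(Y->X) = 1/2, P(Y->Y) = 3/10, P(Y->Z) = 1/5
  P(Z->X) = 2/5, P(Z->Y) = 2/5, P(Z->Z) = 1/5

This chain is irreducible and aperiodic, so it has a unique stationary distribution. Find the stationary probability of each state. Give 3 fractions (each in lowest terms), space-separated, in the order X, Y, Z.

The stationary distribution satisfies pi = pi * P, i.e.:
  pi_X = 1/10*pi_X + 1/2*pi_Y + 2/5*pi_Z
  pi_Y = 7/10*pi_X + 3/10*pi_Y + 2/5*pi_Z
  pi_Z = 1/5*pi_X + 1/5*pi_Y + 1/5*pi_Z
with normalization: pi_X + pi_Y + pi_Z = 1.

Using the first 2 balance equations plus normalization, the linear system A*pi = b is:
  [-9/10, 1/2, 2/5] . pi = 0
  [7/10, -7/10, 2/5] . pi = 0
  [1, 1, 1] . pi = 1

Solving yields:
  pi_X = 12/35
  pi_Y = 16/35
  pi_Z = 1/5

Verification (pi * P):
  12/35*1/10 + 16/35*1/2 + 1/5*2/5 = 12/35 = pi_X  (ok)
  12/35*7/10 + 16/35*3/10 + 1/5*2/5 = 16/35 = pi_Y  (ok)
  12/35*1/5 + 16/35*1/5 + 1/5*1/5 = 1/5 = pi_Z  (ok)

Answer: 12/35 16/35 1/5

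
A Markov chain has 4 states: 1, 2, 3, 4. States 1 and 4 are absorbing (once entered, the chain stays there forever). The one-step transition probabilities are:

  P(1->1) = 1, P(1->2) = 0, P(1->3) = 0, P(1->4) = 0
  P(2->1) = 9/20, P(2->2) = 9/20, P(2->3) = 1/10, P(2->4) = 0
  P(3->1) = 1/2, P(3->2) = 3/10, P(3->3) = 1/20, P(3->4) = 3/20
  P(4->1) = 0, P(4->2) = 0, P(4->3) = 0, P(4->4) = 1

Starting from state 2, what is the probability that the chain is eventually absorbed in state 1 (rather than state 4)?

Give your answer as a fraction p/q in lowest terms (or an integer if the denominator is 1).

Answer: 191/197

Derivation:
Let a_i = P(absorbed in 1 | start in state i).
Boundary conditions: a_1 = 1, a_4 = 0.
For each transient state i, a_i = sum_j P(i->j) * a_j:
  a_2 = 9/20*a_1 + 9/20*a_2 + 1/10*a_3 + 0*a_4
  a_3 = 1/2*a_1 + 3/10*a_2 + 1/20*a_3 + 3/20*a_4

Substituting a_1 = 1 and a_4 = 0, rearrange to (I - Q) a = r where r[i] = P(i -> 1):
  [11/20, -1/10] . (a_2, a_3) = 9/20
  [-3/10, 19/20] . (a_2, a_3) = 1/2

Solving yields:
  a_2 = 191/197
  a_3 = 164/197

Starting state is 2, so the absorption probability is a_2 = 191/197.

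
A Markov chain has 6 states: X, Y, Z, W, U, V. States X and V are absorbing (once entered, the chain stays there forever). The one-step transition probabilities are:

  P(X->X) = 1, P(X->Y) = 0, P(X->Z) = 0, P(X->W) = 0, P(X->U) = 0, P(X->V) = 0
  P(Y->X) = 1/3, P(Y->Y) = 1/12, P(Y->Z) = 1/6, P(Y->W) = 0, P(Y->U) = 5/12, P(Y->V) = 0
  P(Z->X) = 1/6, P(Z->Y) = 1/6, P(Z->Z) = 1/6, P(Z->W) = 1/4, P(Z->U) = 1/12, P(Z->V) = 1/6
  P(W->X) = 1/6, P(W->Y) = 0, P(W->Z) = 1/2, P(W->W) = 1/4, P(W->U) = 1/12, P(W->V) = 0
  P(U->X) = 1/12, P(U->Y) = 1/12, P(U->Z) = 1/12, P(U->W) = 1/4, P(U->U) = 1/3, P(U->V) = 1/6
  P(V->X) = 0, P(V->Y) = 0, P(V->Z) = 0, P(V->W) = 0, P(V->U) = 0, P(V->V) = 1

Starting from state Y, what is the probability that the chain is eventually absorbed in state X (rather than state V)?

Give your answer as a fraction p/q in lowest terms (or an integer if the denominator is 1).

Answer: 572/791

Derivation:
Let a_i = P(absorbed in X | start in state i).
Boundary conditions: a_X = 1, a_V = 0.
For each transient state i, a_i = sum_j P(i->j) * a_j:
  a_Y = 1/3*a_X + 1/12*a_Y + 1/6*a_Z + 0*a_W + 5/12*a_U + 0*a_V
  a_Z = 1/6*a_X + 1/6*a_Y + 1/6*a_Z + 1/4*a_W + 1/12*a_U + 1/6*a_V
  a_W = 1/6*a_X + 0*a_Y + 1/2*a_Z + 1/4*a_W + 1/12*a_U + 0*a_V
  a_U = 1/12*a_X + 1/12*a_Y + 1/12*a_Z + 1/4*a_W + 1/3*a_U + 1/6*a_V

Substituting a_X = 1 and a_V = 0, rearrange to (I - Q) a = r where r[i] = P(i -> X):
  [11/12, -1/6, 0, -5/12] . (a_Y, a_Z, a_W, a_U) = 1/3
  [-1/6, 5/6, -1/4, -1/12] . (a_Y, a_Z, a_W, a_U) = 1/6
  [0, -1/2, 3/4, -1/12] . (a_Y, a_Z, a_W, a_U) = 1/6
  [-1/12, -1/12, -1/4, 2/3] . (a_Y, a_Z, a_W, a_U) = 1/12

Solving yields:
  a_Y = 572/791
  a_Z = 479/791
  a_W = 1630/2373
  a_U = 62/113

Starting state is Y, so the absorption probability is a_Y = 572/791.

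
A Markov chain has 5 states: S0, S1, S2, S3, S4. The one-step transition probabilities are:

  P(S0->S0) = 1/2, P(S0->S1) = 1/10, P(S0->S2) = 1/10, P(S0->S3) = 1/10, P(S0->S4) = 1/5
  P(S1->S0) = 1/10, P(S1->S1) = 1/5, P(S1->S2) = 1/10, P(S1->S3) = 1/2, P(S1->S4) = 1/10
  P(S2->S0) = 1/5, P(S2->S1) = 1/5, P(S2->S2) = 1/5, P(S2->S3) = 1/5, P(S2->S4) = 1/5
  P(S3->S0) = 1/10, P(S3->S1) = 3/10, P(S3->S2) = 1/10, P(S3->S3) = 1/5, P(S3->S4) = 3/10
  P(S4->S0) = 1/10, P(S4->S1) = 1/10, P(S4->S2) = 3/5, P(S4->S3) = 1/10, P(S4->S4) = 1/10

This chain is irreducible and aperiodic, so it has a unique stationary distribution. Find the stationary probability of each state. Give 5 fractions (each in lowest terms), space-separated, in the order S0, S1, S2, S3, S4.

The stationary distribution satisfies pi = pi * P, i.e.:
  pi_S0 = 1/2*pi_S0 + 1/10*pi_S1 + 1/5*pi_S2 + 1/10*pi_S3 + 1/10*pi_S4
  pi_S1 = 1/10*pi_S0 + 1/5*pi_S1 + 1/5*pi_S2 + 3/10*pi_S3 + 1/10*pi_S4
  pi_S2 = 1/10*pi_S0 + 1/10*pi_S1 + 1/5*pi_S2 + 1/10*pi_S3 + 3/5*pi_S4
  pi_S3 = 1/10*pi_S0 + 1/2*pi_S1 + 1/5*pi_S2 + 1/5*pi_S3 + 1/10*pi_S4
  pi_S4 = 1/5*pi_S0 + 1/10*pi_S1 + 1/5*pi_S2 + 3/10*pi_S3 + 1/10*pi_S4
with normalization: pi_S0 + pi_S1 + pi_S2 + pi_S3 + pi_S4 = 1.

Using the first 4 balance equations plus normalization, the linear system A*pi = b is:
  [-1/2, 1/10, 1/5, 1/10, 1/10] . pi = 0
  [1/10, -4/5, 1/5, 3/10, 1/10] . pi = 0
  [1/10, 1/10, -4/5, 1/10, 3/5] . pi = 0
  [1/10, 1/2, 1/5, -4/5, 1/10] . pi = 0
  [1, 1, 1, 1, 1] . pi = 1

Solving yields:
  pi_S0 = 1460/7217
  pi_S1 = 1320/7217
  pi_S2 = 1543/7217
  pi_S3 = 1560/7217
  pi_S4 = 1334/7217

Verification (pi * P):
  1460/7217*1/2 + 1320/7217*1/10 + 1543/7217*1/5 + 1560/7217*1/10 + 1334/7217*1/10 = 1460/7217 = pi_S0  (ok)
  1460/7217*1/10 + 1320/7217*1/5 + 1543/7217*1/5 + 1560/7217*3/10 + 1334/7217*1/10 = 1320/7217 = pi_S1  (ok)
  1460/7217*1/10 + 1320/7217*1/10 + 1543/7217*1/5 + 1560/7217*1/10 + 1334/7217*3/5 = 1543/7217 = pi_S2  (ok)
  1460/7217*1/10 + 1320/7217*1/2 + 1543/7217*1/5 + 1560/7217*1/5 + 1334/7217*1/10 = 1560/7217 = pi_S3  (ok)
  1460/7217*1/5 + 1320/7217*1/10 + 1543/7217*1/5 + 1560/7217*3/10 + 1334/7217*1/10 = 1334/7217 = pi_S4  (ok)

Answer: 1460/7217 1320/7217 1543/7217 1560/7217 1334/7217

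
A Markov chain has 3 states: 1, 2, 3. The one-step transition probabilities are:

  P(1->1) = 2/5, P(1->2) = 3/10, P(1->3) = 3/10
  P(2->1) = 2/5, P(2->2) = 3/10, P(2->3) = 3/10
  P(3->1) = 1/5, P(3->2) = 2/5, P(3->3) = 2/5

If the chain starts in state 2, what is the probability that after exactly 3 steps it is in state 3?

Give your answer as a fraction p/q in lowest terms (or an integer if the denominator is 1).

Computing P^3 by repeated multiplication:
P^1 =
  1: [2/5, 3/10, 3/10]
  2: [2/5, 3/10, 3/10]
  3: [1/5, 2/5, 2/5]
P^2 =
  1: [17/50, 33/100, 33/100]
  2: [17/50, 33/100, 33/100]
  3: [8/25, 17/50, 17/50]
P^3 =
  1: [167/500, 333/1000, 333/1000]
  2: [167/500, 333/1000, 333/1000]
  3: [83/250, 167/500, 167/500]

(P^3)[2 -> 3] = 333/1000

Answer: 333/1000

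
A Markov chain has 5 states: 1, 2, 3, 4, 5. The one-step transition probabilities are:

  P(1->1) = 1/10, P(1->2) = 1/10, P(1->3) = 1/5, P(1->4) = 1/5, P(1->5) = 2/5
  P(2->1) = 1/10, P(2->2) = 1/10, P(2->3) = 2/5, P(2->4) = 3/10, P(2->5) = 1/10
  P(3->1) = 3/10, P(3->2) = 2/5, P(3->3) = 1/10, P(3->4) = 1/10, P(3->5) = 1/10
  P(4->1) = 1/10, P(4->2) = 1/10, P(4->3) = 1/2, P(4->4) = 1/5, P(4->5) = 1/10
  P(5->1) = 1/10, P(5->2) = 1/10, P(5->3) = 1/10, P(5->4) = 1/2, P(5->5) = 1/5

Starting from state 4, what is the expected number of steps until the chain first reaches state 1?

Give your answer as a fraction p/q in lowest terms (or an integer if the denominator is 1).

Let h_i = expected steps to first reach 1 from state i.
Boundary: h_1 = 0.
First-step equations for the other states:
  h_2 = 1 + 1/10*h_1 + 1/10*h_2 + 2/5*h_3 + 3/10*h_4 + 1/10*h_5
  h_3 = 1 + 3/10*h_1 + 2/5*h_2 + 1/10*h_3 + 1/10*h_4 + 1/10*h_5
  h_4 = 1 + 1/10*h_1 + 1/10*h_2 + 1/2*h_3 + 1/5*h_4 + 1/10*h_5
  h_5 = 1 + 1/10*h_1 + 1/10*h_2 + 1/10*h_3 + 1/2*h_4 + 1/5*h_5

Substituting h_1 = 0 and rearranging gives the linear system (I - Q) h = 1:
  [9/10, -2/5, -3/10, -1/10] . (h_2, h_3, h_4, h_5) = 1
  [-2/5, 9/10, -1/10, -1/10] . (h_2, h_3, h_4, h_5) = 1
  [-1/10, -1/2, 4/5, -1/10] . (h_2, h_3, h_4, h_5) = 1
  [-1/10, -1/10, -1/2, 4/5] . (h_2, h_3, h_4, h_5) = 1

Solving yields:
  h_2 = 13050/2089
  h_3 = 11070/2089
  h_4 = 12870/2089
  h_5 = 13670/2089

Starting state is 4, so the expected hitting time is h_4 = 12870/2089.

Answer: 12870/2089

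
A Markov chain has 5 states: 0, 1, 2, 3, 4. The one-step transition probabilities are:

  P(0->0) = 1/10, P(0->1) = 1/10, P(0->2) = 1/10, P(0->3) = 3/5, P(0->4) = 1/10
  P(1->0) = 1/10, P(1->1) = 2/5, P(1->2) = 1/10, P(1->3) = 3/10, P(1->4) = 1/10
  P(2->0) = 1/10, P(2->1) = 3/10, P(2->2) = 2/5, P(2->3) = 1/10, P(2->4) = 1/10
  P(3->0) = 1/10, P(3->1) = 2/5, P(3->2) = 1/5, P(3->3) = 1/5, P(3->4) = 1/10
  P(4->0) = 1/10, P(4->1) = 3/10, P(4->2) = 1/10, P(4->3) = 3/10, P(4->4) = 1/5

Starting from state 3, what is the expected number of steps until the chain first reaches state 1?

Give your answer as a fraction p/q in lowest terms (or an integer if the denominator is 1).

Answer: 7200/2423

Derivation:
Let h_i = expected steps to first reach 1 from state i.
Boundary: h_1 = 0.
First-step equations for the other states:
  h_0 = 1 + 1/10*h_0 + 1/10*h_1 + 1/10*h_2 + 3/5*h_3 + 1/10*h_4
  h_2 = 1 + 1/10*h_0 + 3/10*h_1 + 2/5*h_2 + 1/10*h_3 + 1/10*h_4
  h_3 = 1 + 1/10*h_0 + 2/5*h_1 + 1/5*h_2 + 1/5*h_3 + 1/10*h_4
  h_4 = 1 + 1/10*h_0 + 3/10*h_1 + 1/10*h_2 + 3/10*h_3 + 1/5*h_4

Substituting h_1 = 0 and rearranging gives the linear system (I - Q) h = 1:
  [9/10, -1/10, -3/5, -1/10] . (h_0, h_2, h_3, h_4) = 1
  [-1/10, 3/5, -1/10, -1/10] . (h_0, h_2, h_3, h_4) = 1
  [-1/10, -1/5, 4/5, -1/10] . (h_0, h_2, h_3, h_4) = 1
  [-1/10, -1/10, -3/10, 4/5] . (h_0, h_2, h_3, h_4) = 1

Solving yields:
  h_0 = 9270/2423
  h_2 = 8100/2423
  h_3 = 7200/2423
  h_4 = 7900/2423

Starting state is 3, so the expected hitting time is h_3 = 7200/2423.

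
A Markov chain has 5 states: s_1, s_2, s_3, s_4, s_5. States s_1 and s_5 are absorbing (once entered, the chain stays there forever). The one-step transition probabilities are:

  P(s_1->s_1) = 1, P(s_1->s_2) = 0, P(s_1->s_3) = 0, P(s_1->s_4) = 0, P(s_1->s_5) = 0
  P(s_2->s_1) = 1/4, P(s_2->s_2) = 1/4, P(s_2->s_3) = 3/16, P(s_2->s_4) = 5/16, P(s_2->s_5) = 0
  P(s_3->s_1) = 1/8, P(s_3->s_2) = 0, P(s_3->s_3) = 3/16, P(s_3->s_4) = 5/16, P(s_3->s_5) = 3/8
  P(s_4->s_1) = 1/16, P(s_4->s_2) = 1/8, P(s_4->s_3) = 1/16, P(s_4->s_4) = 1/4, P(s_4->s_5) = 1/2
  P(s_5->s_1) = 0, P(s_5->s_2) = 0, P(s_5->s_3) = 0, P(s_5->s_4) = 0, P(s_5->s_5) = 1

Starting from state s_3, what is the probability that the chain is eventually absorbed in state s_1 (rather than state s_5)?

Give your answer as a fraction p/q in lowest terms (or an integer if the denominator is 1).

Answer: 92/413

Derivation:
Let a_i = P(absorbed in s_1 | start in state i).
Boundary conditions: a_s_1 = 1, a_s_5 = 0.
For each transient state i, a_i = sum_j P(i->j) * a_j:
  a_s_2 = 1/4*a_s_1 + 1/4*a_s_2 + 3/16*a_s_3 + 5/16*a_s_4 + 0*a_s_5
  a_s_3 = 1/8*a_s_1 + 0*a_s_2 + 3/16*a_s_3 + 5/16*a_s_4 + 3/8*a_s_5
  a_s_4 = 1/16*a_s_1 + 1/8*a_s_2 + 1/16*a_s_3 + 1/4*a_s_4 + 1/2*a_s_5

Substituting a_s_1 = 1 and a_s_5 = 0, rearrange to (I - Q) a = r where r[i] = P(i -> s_1):
  [3/4, -3/16, -5/16] . (a_s_2, a_s_3, a_s_4) = 1/4
  [0, 13/16, -5/16] . (a_s_2, a_s_3, a_s_4) = 1/8
  [-1/8, -1/16, 3/4] . (a_s_2, a_s_3, a_s_4) = 1/16

Solving yields:
  a_s_2 = 383/826
  a_s_3 = 92/413
  a_s_4 = 74/413

Starting state is s_3, so the absorption probability is a_s_3 = 92/413.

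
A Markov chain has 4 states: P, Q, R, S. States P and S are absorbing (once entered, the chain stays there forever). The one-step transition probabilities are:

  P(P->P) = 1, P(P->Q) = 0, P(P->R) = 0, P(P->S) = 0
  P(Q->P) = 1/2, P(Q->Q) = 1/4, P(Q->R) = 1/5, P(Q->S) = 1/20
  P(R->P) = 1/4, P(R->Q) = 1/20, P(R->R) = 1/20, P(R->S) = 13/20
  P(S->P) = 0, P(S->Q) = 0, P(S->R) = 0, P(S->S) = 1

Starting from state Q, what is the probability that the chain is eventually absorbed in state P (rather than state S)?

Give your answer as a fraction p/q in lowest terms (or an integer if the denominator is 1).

Let a_i = P(absorbed in P | start in state i).
Boundary conditions: a_P = 1, a_S = 0.
For each transient state i, a_i = sum_j P(i->j) * a_j:
  a_Q = 1/2*a_P + 1/4*a_Q + 1/5*a_R + 1/20*a_S
  a_R = 1/4*a_P + 1/20*a_Q + 1/20*a_R + 13/20*a_S

Substituting a_P = 1 and a_S = 0, rearrange to (I - Q) a = r where r[i] = P(i -> P):
  [3/4, -1/5] . (a_Q, a_R) = 1/2
  [-1/20, 19/20] . (a_Q, a_R) = 1/4

Solving yields:
  a_Q = 210/281
  a_R = 85/281

Starting state is Q, so the absorption probability is a_Q = 210/281.

Answer: 210/281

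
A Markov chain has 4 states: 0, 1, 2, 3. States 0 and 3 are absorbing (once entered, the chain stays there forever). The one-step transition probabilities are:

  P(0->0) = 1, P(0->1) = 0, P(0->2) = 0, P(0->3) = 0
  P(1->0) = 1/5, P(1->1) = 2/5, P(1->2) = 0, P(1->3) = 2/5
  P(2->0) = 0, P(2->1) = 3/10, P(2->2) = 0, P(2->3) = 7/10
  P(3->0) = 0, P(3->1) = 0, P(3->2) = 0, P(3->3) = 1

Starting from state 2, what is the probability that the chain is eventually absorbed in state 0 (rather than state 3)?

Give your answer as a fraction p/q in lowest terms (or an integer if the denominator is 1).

Let a_i = P(absorbed in 0 | start in state i).
Boundary conditions: a_0 = 1, a_3 = 0.
For each transient state i, a_i = sum_j P(i->j) * a_j:
  a_1 = 1/5*a_0 + 2/5*a_1 + 0*a_2 + 2/5*a_3
  a_2 = 0*a_0 + 3/10*a_1 + 0*a_2 + 7/10*a_3

Substituting a_0 = 1 and a_3 = 0, rearrange to (I - Q) a = r where r[i] = P(i -> 0):
  [3/5, 0] . (a_1, a_2) = 1/5
  [-3/10, 1] . (a_1, a_2) = 0

Solving yields:
  a_1 = 1/3
  a_2 = 1/10

Starting state is 2, so the absorption probability is a_2 = 1/10.

Answer: 1/10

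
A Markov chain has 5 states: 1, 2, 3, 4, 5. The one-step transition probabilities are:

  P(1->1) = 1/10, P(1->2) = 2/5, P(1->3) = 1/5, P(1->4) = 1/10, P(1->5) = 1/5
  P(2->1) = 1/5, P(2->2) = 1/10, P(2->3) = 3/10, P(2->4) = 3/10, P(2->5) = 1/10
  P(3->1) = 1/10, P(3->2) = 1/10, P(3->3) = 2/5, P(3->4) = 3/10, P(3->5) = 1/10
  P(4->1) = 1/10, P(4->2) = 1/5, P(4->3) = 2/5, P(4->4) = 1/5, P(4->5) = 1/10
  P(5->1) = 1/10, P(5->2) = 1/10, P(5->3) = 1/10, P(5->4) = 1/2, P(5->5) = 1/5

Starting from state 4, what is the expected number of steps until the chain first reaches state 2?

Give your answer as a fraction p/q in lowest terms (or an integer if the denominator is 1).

Let h_i = expected steps to first reach 2 from state i.
Boundary: h_2 = 0.
First-step equations for the other states:
  h_1 = 1 + 1/10*h_1 + 2/5*h_2 + 1/5*h_3 + 1/10*h_4 + 1/5*h_5
  h_3 = 1 + 1/10*h_1 + 1/10*h_2 + 2/5*h_3 + 3/10*h_4 + 1/10*h_5
  h_4 = 1 + 1/10*h_1 + 1/5*h_2 + 2/5*h_3 + 1/5*h_4 + 1/10*h_5
  h_5 = 1 + 1/10*h_1 + 1/10*h_2 + 1/10*h_3 + 1/2*h_4 + 1/5*h_5

Substituting h_2 = 0 and rearranging gives the linear system (I - Q) h = 1:
  [9/10, -1/5, -1/10, -1/5] . (h_1, h_3, h_4, h_5) = 1
  [-1/10, 3/5, -3/10, -1/10] . (h_1, h_3, h_4, h_5) = 1
  [-1/10, -2/5, 4/5, -1/10] . (h_1, h_3, h_4, h_5) = 1
  [-1/10, -1/10, -1/2, 4/5] . (h_1, h_3, h_4, h_5) = 1

Solving yields:
  h_1 = 7090/1561
  h_3 = 9900/1561
  h_4 = 9000/1561
  h_5 = 9700/1561

Starting state is 4, so the expected hitting time is h_4 = 9000/1561.

Answer: 9000/1561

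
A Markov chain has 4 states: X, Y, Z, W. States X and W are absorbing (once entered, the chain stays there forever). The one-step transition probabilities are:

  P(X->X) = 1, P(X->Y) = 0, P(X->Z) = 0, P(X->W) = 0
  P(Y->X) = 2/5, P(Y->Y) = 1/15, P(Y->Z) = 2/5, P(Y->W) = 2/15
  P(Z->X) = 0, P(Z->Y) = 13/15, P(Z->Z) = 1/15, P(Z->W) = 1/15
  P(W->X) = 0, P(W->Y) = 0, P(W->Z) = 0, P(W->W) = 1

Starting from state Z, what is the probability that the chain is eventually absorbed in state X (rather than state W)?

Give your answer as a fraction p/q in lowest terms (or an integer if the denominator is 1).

Answer: 39/59

Derivation:
Let a_i = P(absorbed in X | start in state i).
Boundary conditions: a_X = 1, a_W = 0.
For each transient state i, a_i = sum_j P(i->j) * a_j:
  a_Y = 2/5*a_X + 1/15*a_Y + 2/5*a_Z + 2/15*a_W
  a_Z = 0*a_X + 13/15*a_Y + 1/15*a_Z + 1/15*a_W

Substituting a_X = 1 and a_W = 0, rearrange to (I - Q) a = r where r[i] = P(i -> X):
  [14/15, -2/5] . (a_Y, a_Z) = 2/5
  [-13/15, 14/15] . (a_Y, a_Z) = 0

Solving yields:
  a_Y = 42/59
  a_Z = 39/59

Starting state is Z, so the absorption probability is a_Z = 39/59.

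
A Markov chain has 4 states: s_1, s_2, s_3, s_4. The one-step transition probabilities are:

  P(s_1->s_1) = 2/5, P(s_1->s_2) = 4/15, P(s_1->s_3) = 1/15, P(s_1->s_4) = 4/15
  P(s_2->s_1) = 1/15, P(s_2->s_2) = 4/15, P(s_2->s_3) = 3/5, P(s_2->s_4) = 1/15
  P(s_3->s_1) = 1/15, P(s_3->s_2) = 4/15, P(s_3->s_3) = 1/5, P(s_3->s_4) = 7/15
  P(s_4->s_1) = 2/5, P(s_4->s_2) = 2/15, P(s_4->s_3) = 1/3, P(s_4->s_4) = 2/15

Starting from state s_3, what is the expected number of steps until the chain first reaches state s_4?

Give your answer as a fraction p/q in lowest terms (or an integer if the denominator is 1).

Answer: 50/17

Derivation:
Let h_i = expected steps to first reach s_4 from state i.
Boundary: h_s_4 = 0.
First-step equations for the other states:
  h_s_1 = 1 + 2/5*h_s_1 + 4/15*h_s_2 + 1/15*h_s_3 + 4/15*h_s_4
  h_s_2 = 1 + 1/15*h_s_1 + 4/15*h_s_2 + 3/5*h_s_3 + 1/15*h_s_4
  h_s_3 = 1 + 1/15*h_s_1 + 4/15*h_s_2 + 1/5*h_s_3 + 7/15*h_s_4

Substituting h_s_4 = 0 and rearranging gives the linear system (I - Q) h = 1:
  [3/5, -4/15, -1/15] . (h_s_1, h_s_2, h_s_3) = 1
  [-1/15, 11/15, -3/5] . (h_s_1, h_s_2, h_s_3) = 1
  [-1/15, -4/15, 4/5] . (h_s_1, h_s_2, h_s_3) = 1

Solving yields:
  h_s_1 = 65/17
  h_s_2 = 70/17
  h_s_3 = 50/17

Starting state is s_3, so the expected hitting time is h_s_3 = 50/17.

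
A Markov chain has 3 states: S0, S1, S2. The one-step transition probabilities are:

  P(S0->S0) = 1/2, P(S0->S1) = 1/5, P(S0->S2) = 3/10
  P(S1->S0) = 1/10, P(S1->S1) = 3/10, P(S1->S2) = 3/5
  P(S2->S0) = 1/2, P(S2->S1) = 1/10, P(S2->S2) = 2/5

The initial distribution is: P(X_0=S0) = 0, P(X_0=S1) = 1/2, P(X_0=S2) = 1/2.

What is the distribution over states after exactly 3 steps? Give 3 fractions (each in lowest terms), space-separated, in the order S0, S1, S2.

Answer: 54/125 22/125 49/125

Derivation:
Propagating the distribution step by step (d_{t+1} = d_t * P):
d_0 = (S0=0, S1=1/2, S2=1/2)
  d_1[S0] = 0*1/2 + 1/2*1/10 + 1/2*1/2 = 3/10
  d_1[S1] = 0*1/5 + 1/2*3/10 + 1/2*1/10 = 1/5
  d_1[S2] = 0*3/10 + 1/2*3/5 + 1/2*2/5 = 1/2
d_1 = (S0=3/10, S1=1/5, S2=1/2)
  d_2[S0] = 3/10*1/2 + 1/5*1/10 + 1/2*1/2 = 21/50
  d_2[S1] = 3/10*1/5 + 1/5*3/10 + 1/2*1/10 = 17/100
  d_2[S2] = 3/10*3/10 + 1/5*3/5 + 1/2*2/5 = 41/100
d_2 = (S0=21/50, S1=17/100, S2=41/100)
  d_3[S0] = 21/50*1/2 + 17/100*1/10 + 41/100*1/2 = 54/125
  d_3[S1] = 21/50*1/5 + 17/100*3/10 + 41/100*1/10 = 22/125
  d_3[S2] = 21/50*3/10 + 17/100*3/5 + 41/100*2/5 = 49/125
d_3 = (S0=54/125, S1=22/125, S2=49/125)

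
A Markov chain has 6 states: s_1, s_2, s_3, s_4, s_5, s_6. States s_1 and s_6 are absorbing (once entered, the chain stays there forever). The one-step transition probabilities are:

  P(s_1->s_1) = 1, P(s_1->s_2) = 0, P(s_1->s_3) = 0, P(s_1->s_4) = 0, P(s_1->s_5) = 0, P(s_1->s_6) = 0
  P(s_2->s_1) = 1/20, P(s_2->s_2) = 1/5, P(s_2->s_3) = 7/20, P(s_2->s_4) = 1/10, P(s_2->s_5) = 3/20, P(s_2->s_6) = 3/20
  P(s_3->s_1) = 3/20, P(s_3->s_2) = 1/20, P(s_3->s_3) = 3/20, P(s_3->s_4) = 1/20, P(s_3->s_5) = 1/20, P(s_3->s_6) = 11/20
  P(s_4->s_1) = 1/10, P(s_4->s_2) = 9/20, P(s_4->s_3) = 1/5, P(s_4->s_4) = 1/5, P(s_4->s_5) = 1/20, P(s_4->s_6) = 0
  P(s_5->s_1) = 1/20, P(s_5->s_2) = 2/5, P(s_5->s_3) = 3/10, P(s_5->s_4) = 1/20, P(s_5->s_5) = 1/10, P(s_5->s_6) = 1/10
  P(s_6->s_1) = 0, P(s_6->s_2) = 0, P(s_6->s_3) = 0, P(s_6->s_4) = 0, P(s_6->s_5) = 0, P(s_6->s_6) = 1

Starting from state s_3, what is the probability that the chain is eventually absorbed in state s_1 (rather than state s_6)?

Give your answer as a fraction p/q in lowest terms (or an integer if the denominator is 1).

Answer: 1874/8259

Derivation:
Let a_i = P(absorbed in s_1 | start in state i).
Boundary conditions: a_s_1 = 1, a_s_6 = 0.
For each transient state i, a_i = sum_j P(i->j) * a_j:
  a_s_2 = 1/20*a_s_1 + 1/5*a_s_2 + 7/20*a_s_3 + 1/10*a_s_4 + 3/20*a_s_5 + 3/20*a_s_6
  a_s_3 = 3/20*a_s_1 + 1/20*a_s_2 + 3/20*a_s_3 + 1/20*a_s_4 + 1/20*a_s_5 + 11/20*a_s_6
  a_s_4 = 1/10*a_s_1 + 9/20*a_s_2 + 1/5*a_s_3 + 1/5*a_s_4 + 1/20*a_s_5 + 0*a_s_6
  a_s_5 = 1/20*a_s_1 + 2/5*a_s_2 + 3/10*a_s_3 + 1/20*a_s_4 + 1/10*a_s_5 + 1/10*a_s_6

Substituting a_s_1 = 1 and a_s_6 = 0, rearrange to (I - Q) a = r where r[i] = P(i -> s_1):
  [4/5, -7/20, -1/10, -3/20] . (a_s_2, a_s_3, a_s_4, a_s_5) = 1/20
  [-1/20, 17/20, -1/20, -1/20] . (a_s_2, a_s_3, a_s_4, a_s_5) = 3/20
  [-9/20, -1/5, 4/5, -1/20] . (a_s_2, a_s_3, a_s_4, a_s_5) = 1/10
  [-2/5, -3/10, -1/20, 9/10] . (a_s_2, a_s_3, a_s_4, a_s_5) = 1/20

Solving yields:
  a_s_2 = 2095/8259
  a_s_3 = 1874/8259
  a_s_4 = 2815/8259
  a_s_5 = 2171/8259

Starting state is s_3, so the absorption probability is a_s_3 = 1874/8259.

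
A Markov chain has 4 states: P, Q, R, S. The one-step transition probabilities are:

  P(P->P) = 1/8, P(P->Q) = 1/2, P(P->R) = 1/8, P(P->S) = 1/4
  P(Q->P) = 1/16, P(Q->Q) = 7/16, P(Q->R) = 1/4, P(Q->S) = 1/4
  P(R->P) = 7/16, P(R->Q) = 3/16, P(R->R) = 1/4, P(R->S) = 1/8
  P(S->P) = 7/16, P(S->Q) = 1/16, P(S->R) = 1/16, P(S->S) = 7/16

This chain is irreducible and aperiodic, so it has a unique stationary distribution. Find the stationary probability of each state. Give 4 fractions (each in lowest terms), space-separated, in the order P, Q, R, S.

Answer: 389/1581 161/527 263/1581 446/1581

Derivation:
The stationary distribution satisfies pi = pi * P, i.e.:
  pi_P = 1/8*pi_P + 1/16*pi_Q + 7/16*pi_R + 7/16*pi_S
  pi_Q = 1/2*pi_P + 7/16*pi_Q + 3/16*pi_R + 1/16*pi_S
  pi_R = 1/8*pi_P + 1/4*pi_Q + 1/4*pi_R + 1/16*pi_S
  pi_S = 1/4*pi_P + 1/4*pi_Q + 1/8*pi_R + 7/16*pi_S
with normalization: pi_P + pi_Q + pi_R + pi_S = 1.

Using the first 3 balance equations plus normalization, the linear system A*pi = b is:
  [-7/8, 1/16, 7/16, 7/16] . pi = 0
  [1/2, -9/16, 3/16, 1/16] . pi = 0
  [1/8, 1/4, -3/4, 1/16] . pi = 0
  [1, 1, 1, 1] . pi = 1

Solving yields:
  pi_P = 389/1581
  pi_Q = 161/527
  pi_R = 263/1581
  pi_S = 446/1581

Verification (pi * P):
  389/1581*1/8 + 161/527*1/16 + 263/1581*7/16 + 446/1581*7/16 = 389/1581 = pi_P  (ok)
  389/1581*1/2 + 161/527*7/16 + 263/1581*3/16 + 446/1581*1/16 = 161/527 = pi_Q  (ok)
  389/1581*1/8 + 161/527*1/4 + 263/1581*1/4 + 446/1581*1/16 = 263/1581 = pi_R  (ok)
  389/1581*1/4 + 161/527*1/4 + 263/1581*1/8 + 446/1581*7/16 = 446/1581 = pi_S  (ok)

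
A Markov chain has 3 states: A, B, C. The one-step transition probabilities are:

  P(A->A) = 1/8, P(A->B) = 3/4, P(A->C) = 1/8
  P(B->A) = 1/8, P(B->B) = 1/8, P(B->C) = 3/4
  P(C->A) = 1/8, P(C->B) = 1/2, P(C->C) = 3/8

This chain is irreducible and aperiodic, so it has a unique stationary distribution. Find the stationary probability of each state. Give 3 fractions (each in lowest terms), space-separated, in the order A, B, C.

The stationary distribution satisfies pi = pi * P, i.e.:
  pi_A = 1/8*pi_A + 1/8*pi_B + 1/8*pi_C
  pi_B = 3/4*pi_A + 1/8*pi_B + 1/2*pi_C
  pi_C = 1/8*pi_A + 3/4*pi_B + 3/8*pi_C
with normalization: pi_A + pi_B + pi_C = 1.

Using the first 2 balance equations plus normalization, the linear system A*pi = b is:
  [-7/8, 1/8, 1/8] . pi = 0
  [3/4, -7/8, 1/2] . pi = 0
  [1, 1, 1] . pi = 1

Solving yields:
  pi_A = 1/8
  pi_B = 17/44
  pi_C = 43/88

Verification (pi * P):
  1/8*1/8 + 17/44*1/8 + 43/88*1/8 = 1/8 = pi_A  (ok)
  1/8*3/4 + 17/44*1/8 + 43/88*1/2 = 17/44 = pi_B  (ok)
  1/8*1/8 + 17/44*3/4 + 43/88*3/8 = 43/88 = pi_C  (ok)

Answer: 1/8 17/44 43/88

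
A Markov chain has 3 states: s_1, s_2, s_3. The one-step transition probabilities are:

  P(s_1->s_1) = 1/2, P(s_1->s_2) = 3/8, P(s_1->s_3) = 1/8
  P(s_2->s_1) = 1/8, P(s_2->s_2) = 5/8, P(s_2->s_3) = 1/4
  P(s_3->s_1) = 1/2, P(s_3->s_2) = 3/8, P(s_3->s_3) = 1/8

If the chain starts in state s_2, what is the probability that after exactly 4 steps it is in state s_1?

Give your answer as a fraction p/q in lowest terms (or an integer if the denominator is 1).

Answer: 317/1024

Derivation:
Computing P^4 by repeated multiplication:
P^1 =
  s_1: [1/2, 3/8, 1/8]
  s_2: [1/8, 5/8, 1/4]
  s_3: [1/2, 3/8, 1/8]
P^2 =
  s_1: [23/64, 15/32, 11/64]
  s_2: [17/64, 17/32, 13/64]
  s_3: [23/64, 15/32, 11/64]
P^3 =
  s_1: [83/256, 63/128, 47/256]
  s_2: [77/256, 65/128, 49/256]
  s_3: [83/256, 63/128, 47/256]
P^4 =
  s_1: [323/1024, 255/512, 191/1024]
  s_2: [317/1024, 257/512, 193/1024]
  s_3: [323/1024, 255/512, 191/1024]

(P^4)[s_2 -> s_1] = 317/1024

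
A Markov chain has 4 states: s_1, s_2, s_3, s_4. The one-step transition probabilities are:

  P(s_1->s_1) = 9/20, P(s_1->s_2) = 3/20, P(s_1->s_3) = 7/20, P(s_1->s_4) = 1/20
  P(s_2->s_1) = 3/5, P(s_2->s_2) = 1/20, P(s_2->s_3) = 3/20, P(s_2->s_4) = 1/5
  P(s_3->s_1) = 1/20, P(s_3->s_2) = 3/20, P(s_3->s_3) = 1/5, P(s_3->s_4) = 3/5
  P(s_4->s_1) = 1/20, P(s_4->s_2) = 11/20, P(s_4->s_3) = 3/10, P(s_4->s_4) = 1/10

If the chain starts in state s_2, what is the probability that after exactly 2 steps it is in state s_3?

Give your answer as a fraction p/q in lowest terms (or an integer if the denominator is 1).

Computing P^2 by repeated multiplication:
P^1 =
  s_1: [9/20, 3/20, 7/20, 1/20]
  s_2: [3/5, 1/20, 3/20, 1/5]
  s_3: [1/20, 3/20, 1/5, 3/5]
  s_4: [1/20, 11/20, 3/10, 1/10]
P^2 =
  s_1: [5/16, 31/200, 53/200, 107/400]
  s_2: [127/400, 9/40, 123/400, 3/20]
  s_3: [61/400, 3/8, 13/50, 17/80]
  s_4: [149/400, 27/200, 19/100, 121/400]

(P^2)[s_2 -> s_3] = 123/400

Answer: 123/400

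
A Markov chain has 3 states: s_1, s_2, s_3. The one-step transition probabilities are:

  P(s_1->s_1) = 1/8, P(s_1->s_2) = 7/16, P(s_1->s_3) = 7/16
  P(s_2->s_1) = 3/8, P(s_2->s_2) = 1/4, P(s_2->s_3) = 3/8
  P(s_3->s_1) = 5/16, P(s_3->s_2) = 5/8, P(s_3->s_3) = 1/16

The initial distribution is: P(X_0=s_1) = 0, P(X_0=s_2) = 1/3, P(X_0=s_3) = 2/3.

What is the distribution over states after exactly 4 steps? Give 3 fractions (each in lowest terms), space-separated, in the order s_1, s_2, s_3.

Answer: 1173/4096 3359/8192 2487/8192

Derivation:
Propagating the distribution step by step (d_{t+1} = d_t * P):
d_0 = (s_1=0, s_2=1/3, s_3=2/3)
  d_1[s_1] = 0*1/8 + 1/3*3/8 + 2/3*5/16 = 1/3
  d_1[s_2] = 0*7/16 + 1/3*1/4 + 2/3*5/8 = 1/2
  d_1[s_3] = 0*7/16 + 1/3*3/8 + 2/3*1/16 = 1/6
d_1 = (s_1=1/3, s_2=1/2, s_3=1/6)
  d_2[s_1] = 1/3*1/8 + 1/2*3/8 + 1/6*5/16 = 9/32
  d_2[s_2] = 1/3*7/16 + 1/2*1/4 + 1/6*5/8 = 3/8
  d_2[s_3] = 1/3*7/16 + 1/2*3/8 + 1/6*1/16 = 11/32
d_2 = (s_1=9/32, s_2=3/8, s_3=11/32)
  d_3[s_1] = 9/32*1/8 + 3/8*3/8 + 11/32*5/16 = 145/512
  d_3[s_2] = 9/32*7/16 + 3/8*1/4 + 11/32*5/8 = 221/512
  d_3[s_3] = 9/32*7/16 + 3/8*3/8 + 11/32*1/16 = 73/256
d_3 = (s_1=145/512, s_2=221/512, s_3=73/256)
  d_4[s_1] = 145/512*1/8 + 221/512*3/8 + 73/256*5/16 = 1173/4096
  d_4[s_2] = 145/512*7/16 + 221/512*1/4 + 73/256*5/8 = 3359/8192
  d_4[s_3] = 145/512*7/16 + 221/512*3/8 + 73/256*1/16 = 2487/8192
d_4 = (s_1=1173/4096, s_2=3359/8192, s_3=2487/8192)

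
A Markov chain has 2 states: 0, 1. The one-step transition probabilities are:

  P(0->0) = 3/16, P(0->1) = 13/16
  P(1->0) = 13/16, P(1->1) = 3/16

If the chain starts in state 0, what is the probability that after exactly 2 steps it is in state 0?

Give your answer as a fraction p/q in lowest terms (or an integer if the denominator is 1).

Answer: 89/128

Derivation:
Computing P^2 by repeated multiplication:
P^1 =
  0: [3/16, 13/16]
  1: [13/16, 3/16]
P^2 =
  0: [89/128, 39/128]
  1: [39/128, 89/128]

(P^2)[0 -> 0] = 89/128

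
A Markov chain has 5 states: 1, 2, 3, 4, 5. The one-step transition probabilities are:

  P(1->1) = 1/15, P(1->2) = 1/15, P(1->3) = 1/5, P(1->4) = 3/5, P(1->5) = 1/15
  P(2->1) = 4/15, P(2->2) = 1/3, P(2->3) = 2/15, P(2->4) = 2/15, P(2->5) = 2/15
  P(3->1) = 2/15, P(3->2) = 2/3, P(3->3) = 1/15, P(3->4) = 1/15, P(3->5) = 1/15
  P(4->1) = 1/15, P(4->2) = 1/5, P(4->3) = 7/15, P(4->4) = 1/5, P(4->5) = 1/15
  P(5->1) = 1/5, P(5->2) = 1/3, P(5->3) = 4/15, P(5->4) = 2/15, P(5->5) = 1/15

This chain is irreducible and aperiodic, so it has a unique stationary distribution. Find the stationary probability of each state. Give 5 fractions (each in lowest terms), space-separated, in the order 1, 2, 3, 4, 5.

The stationary distribution satisfies pi = pi * P, i.e.:
  pi_1 = 1/15*pi_1 + 4/15*pi_2 + 2/15*pi_3 + 1/15*pi_4 + 1/5*pi_5
  pi_2 = 1/15*pi_1 + 1/3*pi_2 + 2/3*pi_3 + 1/5*pi_4 + 1/3*pi_5
  pi_3 = 1/5*pi_1 + 2/15*pi_2 + 1/15*pi_3 + 7/15*pi_4 + 4/15*pi_5
  pi_4 = 3/5*pi_1 + 2/15*pi_2 + 1/15*pi_3 + 1/5*pi_4 + 2/15*pi_5
  pi_5 = 1/15*pi_1 + 2/15*pi_2 + 1/15*pi_3 + 1/15*pi_4 + 1/15*pi_5
with normalization: pi_1 + pi_2 + pi_3 + pi_4 + pi_5 = 1.

Using the first 4 balance equations plus normalization, the linear system A*pi = b is:
  [-14/15, 4/15, 2/15, 1/15, 1/5] . pi = 0
  [1/15, -2/3, 2/3, 1/5, 1/3] . pi = 0
  [1/5, 2/15, -14/15, 7/15, 4/15] . pi = 0
  [3/5, 2/15, 1/15, -4/5, 2/15] . pi = 0
  [1, 1, 1, 1, 1] . pi = 1

Solving yields:
  pi_1 = 1290/8099
  pi_2 = 2701/8099
  pi_3 = 244/1157
  pi_4 = 240/1157
  pi_5 = 720/8099

Verification (pi * P):
  1290/8099*1/15 + 2701/8099*4/15 + 244/1157*2/15 + 240/1157*1/15 + 720/8099*1/5 = 1290/8099 = pi_1  (ok)
  1290/8099*1/15 + 2701/8099*1/3 + 244/1157*2/3 + 240/1157*1/5 + 720/8099*1/3 = 2701/8099 = pi_2  (ok)
  1290/8099*1/5 + 2701/8099*2/15 + 244/1157*1/15 + 240/1157*7/15 + 720/8099*4/15 = 244/1157 = pi_3  (ok)
  1290/8099*3/5 + 2701/8099*2/15 + 244/1157*1/15 + 240/1157*1/5 + 720/8099*2/15 = 240/1157 = pi_4  (ok)
  1290/8099*1/15 + 2701/8099*2/15 + 244/1157*1/15 + 240/1157*1/15 + 720/8099*1/15 = 720/8099 = pi_5  (ok)

Answer: 1290/8099 2701/8099 244/1157 240/1157 720/8099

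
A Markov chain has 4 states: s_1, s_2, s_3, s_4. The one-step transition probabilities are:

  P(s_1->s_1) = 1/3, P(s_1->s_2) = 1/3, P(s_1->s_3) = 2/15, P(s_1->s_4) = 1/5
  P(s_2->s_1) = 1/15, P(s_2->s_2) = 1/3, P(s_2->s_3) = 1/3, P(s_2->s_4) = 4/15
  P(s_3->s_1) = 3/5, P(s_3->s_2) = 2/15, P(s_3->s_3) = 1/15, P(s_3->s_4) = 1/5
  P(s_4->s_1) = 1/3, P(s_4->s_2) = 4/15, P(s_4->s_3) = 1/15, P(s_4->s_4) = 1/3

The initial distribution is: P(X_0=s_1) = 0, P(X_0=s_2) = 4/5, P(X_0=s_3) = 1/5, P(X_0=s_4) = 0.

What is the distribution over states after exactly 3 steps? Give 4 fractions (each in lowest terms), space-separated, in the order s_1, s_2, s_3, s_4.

Propagating the distribution step by step (d_{t+1} = d_t * P):
d_0 = (s_1=0, s_2=4/5, s_3=1/5, s_4=0)
  d_1[s_1] = 0*1/3 + 4/5*1/15 + 1/5*3/5 + 0*1/3 = 13/75
  d_1[s_2] = 0*1/3 + 4/5*1/3 + 1/5*2/15 + 0*4/15 = 22/75
  d_1[s_3] = 0*2/15 + 4/5*1/3 + 1/5*1/15 + 0*1/15 = 7/25
  d_1[s_4] = 0*1/5 + 4/5*4/15 + 1/5*1/5 + 0*1/3 = 19/75
d_1 = (s_1=13/75, s_2=22/75, s_3=7/25, s_4=19/75)
  d_2[s_1] = 13/75*1/3 + 22/75*1/15 + 7/25*3/5 + 19/75*1/3 = 371/1125
  d_2[s_2] = 13/75*1/3 + 22/75*1/3 + 7/25*2/15 + 19/75*4/15 = 293/1125
  d_2[s_3] = 13/75*2/15 + 22/75*1/3 + 7/25*1/15 + 19/75*1/15 = 176/1125
  d_2[s_4] = 13/75*1/5 + 22/75*4/15 + 7/25*1/5 + 19/75*1/3 = 19/75
d_2 = (s_1=371/1125, s_2=293/1125, s_3=176/1125, s_4=19/75)
  d_3[s_1] = 371/1125*1/3 + 293/1125*1/15 + 176/1125*3/5 + 19/75*1/3 = 191/625
  d_3[s_2] = 371/1125*1/3 + 293/1125*1/3 + 176/1125*2/15 + 19/75*4/15 = 1604/5625
  d_3[s_3] = 371/1125*2/15 + 293/1125*1/3 + 176/1125*1/15 + 19/75*1/15 = 2668/16875
  d_3[s_4] = 371/1125*1/5 + 293/1125*4/15 + 176/1125*1/5 + 19/75*1/3 = 4238/16875
d_3 = (s_1=191/625, s_2=1604/5625, s_3=2668/16875, s_4=4238/16875)

Answer: 191/625 1604/5625 2668/16875 4238/16875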